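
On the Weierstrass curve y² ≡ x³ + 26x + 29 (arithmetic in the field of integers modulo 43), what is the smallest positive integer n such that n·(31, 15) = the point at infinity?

2P: tangent at (31, 15): λ = (3·31² + 26)/(2·15) ≡ 28/30. 30⁻¹ ≡ 33 (mod 43) since 30·33 = 990 ≡ 1, so λ ≡ 28·33 ≡ 21.
  x = λ² - 31 - 31 = 441 - 62 ≡ 35; y = λ·(31 - 35) - 15 ≡ 30. → (35, 30)
3P: (35, 30) + (31, 15). λ = (15 - 30)/(31 - 35) ≡ 28/39 mod 43. 39⁻¹ ≡ 32 (mod 43), so λ ≡ 36.
  x = λ² - 35 - 31 = 1296 - 66 ≡ 26; y = λ·(35 - 26) - 30 ≡ 36. → (26, 36)
4P: (26, 36) + (31, 15). λ = (15 - 36)/(31 - 26) ≡ 22/5 mod 43. 5⁻¹ ≡ 26 (mod 43) since 5·26 = 130 ≡ 1, so λ ≡ 13.
  x = λ² - 26 - 31 = 169 - 57 ≡ 26; y = λ·(26 - 26) - 36 ≡ 7. → (26, 7)
5P: (26, 7) + (31, 15). λ = (15 - 7)/(31 - 26) ≡ 8/5 mod 43. 5⁻¹ ≡ 26 (mod 43), so λ ≡ 36.
  x = λ² - 26 - 31 = 1296 - 57 ≡ 35; y = λ·(26 - 35) - 7 ≡ 13. → (35, 13)
6P: (35, 13) + (31, 15). λ = (15 - 13)/(31 - 35) ≡ 2/39 mod 43. 39⁻¹ ≡ 32 (mod 43), so λ ≡ 21.
  x = λ² - 35 - 31 = 441 - 66 ≡ 31; y = λ·(35 - 31) - 13 ≡ 28. → (31, 28)
7P: (31, 28) + (31, 15): same x and y₁ ≡ -y₂, so the sum is the point at infinity.
7P = the point at infinity, so the order is 7.

7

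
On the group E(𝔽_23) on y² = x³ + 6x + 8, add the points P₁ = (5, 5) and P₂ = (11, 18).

(5, 5) + (11, 18). λ = (18 - 5)/(11 - 5) ≡ 13/6 mod 23. 6⁻¹ ≡ 4 (mod 23), so λ ≡ 6.
  x = λ² - 5 - 11 = 36 - 16 ≡ 20; y = λ·(5 - 20) - 5 ≡ 20. → (20, 20)

(20, 20)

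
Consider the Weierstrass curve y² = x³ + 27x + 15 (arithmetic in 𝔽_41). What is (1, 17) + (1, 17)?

tangent at (1, 17): λ = (3·1² + 27)/(2·17) ≡ 30/34. 34⁻¹ ≡ 35 (mod 41), so λ ≡ 30·35 ≡ 25.
  x = λ² - 1 - 1 = 625 - 2 ≡ 8; y = λ·(1 - 8) - 17 ≡ 13. → (8, 13)

(8, 13)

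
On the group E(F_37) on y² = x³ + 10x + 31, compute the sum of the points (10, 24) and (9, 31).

(30, 5)

(10, 24) + (9, 31). λ = (31 - 24)/(9 - 10) ≡ 7/36 mod 37. 36⁻¹ ≡ 36 (mod 37) since 36·36 = 1296 ≡ 1, so λ ≡ 30.
  x = λ² - 10 - 9 = 900 - 19 ≡ 30; y = λ·(10 - 30) - 24 ≡ 5. → (30, 5)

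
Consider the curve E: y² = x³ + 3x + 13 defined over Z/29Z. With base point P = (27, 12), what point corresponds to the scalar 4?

(27, 17)

Double-and-add on 4 = (100)₂. Start with P = (27, 12) for the leading 1-bit.
double: tangent at (27, 12): λ = (3·27² + 3)/(2·12) ≡ 15/24. 24⁻¹ ≡ 23 (mod 29), so λ ≡ 15·23 ≡ 26.
  x = λ² - 27 - 27 = 676 - 54 ≡ 13; y = λ·(27 - 13) - 12 ≡ 4. → (13, 4)
double: tangent at (13, 4): λ = (3·13² + 3)/(2·4) ≡ 17/8. 8⁻¹ ≡ 11 (mod 29), so λ ≡ 17·11 ≡ 13.
  x = λ² - 13 - 13 = 169 - 26 ≡ 27; y = λ·(13 - 27) - 4 ≡ 17. → (27, 17)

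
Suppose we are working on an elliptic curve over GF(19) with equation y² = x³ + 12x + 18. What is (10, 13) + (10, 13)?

(10, 6)

tangent at (10, 13): λ = (3·10² + 12)/(2·13) ≡ 8/7. 7⁻¹ ≡ 11 (mod 19) since 7·11 = 77 ≡ 1, so λ ≡ 8·11 ≡ 12.
  x = λ² - 10 - 10 = 144 - 20 ≡ 10; y = λ·(10 - 10) - 13 ≡ 6. → (10, 6)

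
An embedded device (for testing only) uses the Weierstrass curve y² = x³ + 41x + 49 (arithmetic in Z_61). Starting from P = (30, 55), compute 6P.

(12, 45)

Double-and-add on 6 = (110)₂. Start with P = (30, 55) for the leading 1-bit.
double: tangent at (30, 55): λ = (3·30² + 41)/(2·55) ≡ 57/49. 49⁻¹ ≡ 5 (mod 61), so λ ≡ 57·5 ≡ 41.
  x = λ² - 30 - 30 = 1681 - 60 ≡ 35; y = λ·(30 - 35) - 55 ≡ 45. → (35, 45)
add P: (35, 45) + (30, 55). λ = (55 - 45)/(30 - 35) ≡ 10/56 mod 61. 56⁻¹ ≡ 12 (mod 61), so λ ≡ 59.
  x = λ² - 35 - 30 = 3481 - 65 ≡ 0; y = λ·(35 - 0) - 45 ≡ 7. → (0, 7)
double: tangent at (0, 7): λ = (3·0² + 41)/(2·7) ≡ 41/14. 14⁻¹ ≡ 48 (mod 61), so λ ≡ 41·48 ≡ 16.
  x = λ² - 0 - 0 = 256 - 0 ≡ 12; y = λ·(0 - 12) - 7 ≡ 45. → (12, 45)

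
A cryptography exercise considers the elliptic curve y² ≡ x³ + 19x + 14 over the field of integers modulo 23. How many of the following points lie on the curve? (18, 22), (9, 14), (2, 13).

1

(18, 22): 22² ≡ 1, rhs ≡ 1 → on.
(9, 14): 14² ≡ 12, rhs ≡ 17 → off.
(2, 13): 13² ≡ 8, rhs ≡ 14 → off.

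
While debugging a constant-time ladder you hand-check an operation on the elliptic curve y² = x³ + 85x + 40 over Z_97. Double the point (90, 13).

tangent at (90, 13): λ = (3·90² + 85)/(2·13) ≡ 38/26. 26⁻¹ ≡ 56 (mod 97), so λ ≡ 38·56 ≡ 91.
  x = λ² - 90 - 90 = 8281 - 180 ≡ 50; y = λ·(90 - 50) - 13 ≡ 38. → (50, 38)

(50, 38)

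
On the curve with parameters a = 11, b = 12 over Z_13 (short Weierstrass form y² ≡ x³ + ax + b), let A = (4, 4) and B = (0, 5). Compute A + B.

(4, 4) + (0, 5). λ = (5 - 4)/(0 - 4) ≡ 1/9 mod 13. 9⁻¹ ≡ 3 (mod 13), so λ ≡ 3.
  x = λ² - 4 - 0 = 9 - 4 ≡ 5; y = λ·(4 - 5) - 4 ≡ 6. → (5, 6)

(5, 6)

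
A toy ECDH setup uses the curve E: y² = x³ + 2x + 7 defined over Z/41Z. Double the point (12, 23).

tangent at (12, 23): λ = (3·12² + 2)/(2·23) ≡ 24/5. 5⁻¹ ≡ 33 (mod 41), so λ ≡ 24·33 ≡ 13.
  x = λ² - 12 - 12 = 169 - 24 ≡ 22; y = λ·(12 - 22) - 23 ≡ 11. → (22, 11)

(22, 11)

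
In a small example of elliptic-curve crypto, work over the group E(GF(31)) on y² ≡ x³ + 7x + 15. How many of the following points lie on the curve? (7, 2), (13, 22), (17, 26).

2

(7, 2): 2² ≡ 4, rhs ≡ 4 → on.
(13, 22): 22² ≡ 19, rhs ≡ 9 → off.
(17, 26): 26² ≡ 25, rhs ≡ 25 → on.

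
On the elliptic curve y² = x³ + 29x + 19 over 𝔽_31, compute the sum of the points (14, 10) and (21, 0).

(14, 10) + (21, 0). λ = (0 - 10)/(21 - 14) ≡ 21/7 mod 31. 7⁻¹ ≡ 9 (mod 31) since 7·9 = 63 ≡ 1, so λ ≡ 3.
  x = λ² - 14 - 21 = 9 - 35 ≡ 5; y = λ·(14 - 5) - 10 ≡ 17. → (5, 17)

(5, 17)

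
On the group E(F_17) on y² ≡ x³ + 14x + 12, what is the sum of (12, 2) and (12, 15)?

O

The two points share x = 12 and their y-coordinates satisfy 2 + 15 ≡ 0 (mod 17), so they are inverses. Their sum is ∞.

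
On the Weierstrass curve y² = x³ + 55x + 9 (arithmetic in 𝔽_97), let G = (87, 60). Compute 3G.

Repeated addition: build up to 3G.
2G: tangent at (87, 60): λ = (3·87² + 55)/(2·60) ≡ 64/23. 23⁻¹ ≡ 38 (mod 97), so λ ≡ 64·38 ≡ 7.
  x = λ² - 87 - 87 = 49 - 174 ≡ 69; y = λ·(87 - 69) - 60 ≡ 66. → (69, 66)
3G: (69, 66) + (87, 60). λ = (60 - 66)/(87 - 69) ≡ 91/18 mod 97. 18⁻¹ ≡ 27 (mod 97), so λ ≡ 32.
  x = λ² - 69 - 87 = 1024 - 156 ≡ 92; y = λ·(69 - 92) - 66 ≡ 71. → (92, 71)

(92, 71)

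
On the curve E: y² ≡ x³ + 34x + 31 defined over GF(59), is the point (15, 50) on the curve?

yes

y² = 50² ≡ 22; x³ + 34x + 31 = 3916 ≡ 22 (mod 59). 22 = 22.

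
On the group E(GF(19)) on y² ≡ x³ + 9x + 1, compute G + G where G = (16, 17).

(11, 14)

tangent at (16, 17): λ = (3·16² + 9)/(2·17) ≡ 17/15. 15⁻¹ ≡ 14 (mod 19) since 15·14 = 210 ≡ 1, so λ ≡ 17·14 ≡ 10.
  x = λ² - 16 - 16 = 100 - 32 ≡ 11; y = λ·(16 - 11) - 17 ≡ 14. → (11, 14)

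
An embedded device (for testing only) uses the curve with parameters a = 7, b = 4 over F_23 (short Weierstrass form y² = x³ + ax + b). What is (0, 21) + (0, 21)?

(16, 7)

tangent at (0, 21): λ = (3·0² + 7)/(2·21) ≡ 7/19. 19⁻¹ ≡ 17 (mod 23), so λ ≡ 7·17 ≡ 4.
  x = λ² - 0 - 0 = 16 - 0 ≡ 16; y = λ·(0 - 16) - 21 ≡ 7. → (16, 7)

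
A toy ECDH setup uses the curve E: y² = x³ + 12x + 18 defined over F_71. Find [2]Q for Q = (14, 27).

(49, 18)

tangent at (14, 27): λ = (3·14² + 12)/(2·27) ≡ 32/54. 54⁻¹ ≡ 25 (mod 71) since 54·25 = 1350 ≡ 1, so λ ≡ 32·25 ≡ 19.
  x = λ² - 14 - 14 = 361 - 28 ≡ 49; y = λ·(14 - 49) - 27 ≡ 18. → (49, 18)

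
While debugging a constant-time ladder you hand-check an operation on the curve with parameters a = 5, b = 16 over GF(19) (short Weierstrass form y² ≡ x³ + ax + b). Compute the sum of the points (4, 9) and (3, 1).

(0, 4)

(4, 9) + (3, 1). λ = (1 - 9)/(3 - 4) ≡ 11/18 mod 19. 18⁻¹ ≡ 18 (mod 19), so λ ≡ 8.
  x = λ² - 4 - 3 = 64 - 7 ≡ 0; y = λ·(4 - 0) - 9 ≡ 4. → (0, 4)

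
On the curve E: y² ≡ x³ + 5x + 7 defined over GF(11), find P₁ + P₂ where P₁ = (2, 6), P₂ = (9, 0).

(5, 6)

(2, 6) + (9, 0). λ = (0 - 6)/(9 - 2) ≡ 5/7 mod 11. 7⁻¹ ≡ 8 (mod 11) since 7·8 = 56 ≡ 1, so λ ≡ 7.
  x = λ² - 2 - 9 = 49 - 11 ≡ 5; y = λ·(2 - 5) - 6 ≡ 6. → (5, 6)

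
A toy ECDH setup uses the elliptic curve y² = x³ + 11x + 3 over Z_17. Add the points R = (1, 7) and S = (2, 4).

(6, 8)

(1, 7) + (2, 4). λ = (4 - 7)/(2 - 1) ≡ 14/1 mod 17. 1⁻¹ ≡ 1 (mod 17) since 1·1 = 1 ≡ 1, so λ ≡ 14.
  x = λ² - 1 - 2 = 196 - 3 ≡ 6; y = λ·(1 - 6) - 7 ≡ 8. → (6, 8)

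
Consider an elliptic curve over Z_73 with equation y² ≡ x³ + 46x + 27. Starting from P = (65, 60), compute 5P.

(0, 10)

Double-and-add on 5 = (101)₂. Start with P = (65, 60) for the leading 1-bit.
double: tangent at (65, 60): λ = (3·65² + 46)/(2·60) ≡ 19/47. 47⁻¹ ≡ 14 (mod 73), so λ ≡ 19·14 ≡ 47.
  x = λ² - 65 - 65 = 2209 - 130 ≡ 35; y = λ·(65 - 35) - 60 ≡ 36. → (35, 36)
double: tangent at (35, 36): λ = (3·35² + 46)/(2·36) ≡ 71/72. 72⁻¹ ≡ 72 (mod 73), so λ ≡ 71·72 ≡ 2.
  x = λ² - 35 - 35 = 4 - 70 ≡ 7; y = λ·(35 - 7) - 36 ≡ 20. → (7, 20)
add P: (7, 20) + (65, 60). λ = (60 - 20)/(65 - 7) ≡ 40/58 mod 73. 58⁻¹ ≡ 34 (mod 73), so λ ≡ 46.
  x = λ² - 7 - 65 = 2116 - 72 ≡ 0; y = λ·(7 - 0) - 20 ≡ 10. → (0, 10)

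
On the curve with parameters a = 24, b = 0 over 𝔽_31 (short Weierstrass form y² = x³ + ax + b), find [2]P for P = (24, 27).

tangent at (24, 27): λ = (3·24² + 24)/(2·27) ≡ 16/23. 23⁻¹ ≡ 27 (mod 31) since 23·27 = 621 ≡ 1, so λ ≡ 16·27 ≡ 29.
  x = λ² - 24 - 24 = 841 - 48 ≡ 18; y = λ·(24 - 18) - 27 ≡ 23. → (18, 23)

(18, 23)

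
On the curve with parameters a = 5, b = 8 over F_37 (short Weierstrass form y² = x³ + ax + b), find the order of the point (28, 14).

4

2P: tangent at (28, 14): λ = (3·28² + 5)/(2·14) ≡ 26/28. 28⁻¹ ≡ 4 (mod 37), so λ ≡ 26·4 ≡ 30.
  x = λ² - 28 - 28 = 900 - 56 ≡ 30; y = λ·(28 - 30) - 14 ≡ 0. → (30, 0)
3P: (30, 0) + (28, 14). λ = (14 - 0)/(28 - 30) ≡ 14/35 mod 37. 35⁻¹ ≡ 18 (mod 37), so λ ≡ 30.
  x = λ² - 30 - 28 = 900 - 58 ≡ 28; y = λ·(30 - 28) - 0 ≡ 23. → (28, 23)
4P: (28, 23) + (28, 14): same x and y₁ ≡ -y₂, so the sum is O.
4P = O, so the order is 4.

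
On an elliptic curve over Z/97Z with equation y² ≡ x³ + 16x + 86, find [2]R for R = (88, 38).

(30, 55)

tangent at (88, 38): λ = (3·88² + 16)/(2·38) ≡ 65/76. 76⁻¹ ≡ 60 (mod 97), so λ ≡ 65·60 ≡ 20.
  x = λ² - 88 - 88 = 400 - 176 ≡ 30; y = λ·(88 - 30) - 38 ≡ 55. → (30, 55)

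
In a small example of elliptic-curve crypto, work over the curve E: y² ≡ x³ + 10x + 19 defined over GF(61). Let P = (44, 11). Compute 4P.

(17, 51)

Repeated addition: build up to 4P.
2P: tangent at (44, 11): λ = (3·44² + 10)/(2·11) ≡ 23/22. 22⁻¹ ≡ 25 (mod 61) since 22·25 = 550 ≡ 1, so λ ≡ 23·25 ≡ 26.
  x = λ² - 44 - 44 = 676 - 88 ≡ 39; y = λ·(44 - 39) - 11 ≡ 58. → (39, 58)
3P: (39, 58) + (44, 11). λ = (11 - 58)/(44 - 39) ≡ 14/5 mod 61. 5⁻¹ ≡ 49 (mod 61) since 5·49 = 245 ≡ 1, so λ ≡ 15.
  x = λ² - 39 - 44 = 225 - 83 ≡ 20; y = λ·(39 - 20) - 58 ≡ 44. → (20, 44)
4P: (20, 44) + (44, 11). λ = (11 - 44)/(44 - 20) ≡ 28/24 mod 61. 24⁻¹ ≡ 28 (mod 61) since 24·28 = 672 ≡ 1, so λ ≡ 52.
  x = λ² - 20 - 44 = 2704 - 64 ≡ 17; y = λ·(20 - 17) - 44 ≡ 51. → (17, 51)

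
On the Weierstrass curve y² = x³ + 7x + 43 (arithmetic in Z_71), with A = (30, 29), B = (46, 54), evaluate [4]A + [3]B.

First 4A:
Repeated addition: build up to 4A.
2A: tangent at (30, 29): λ = (3·30² + 7)/(2·29) ≡ 9/58. 58⁻¹ ≡ 60 (mod 71), so λ ≡ 9·60 ≡ 43.
  x = λ² - 30 - 30 = 1849 - 60 ≡ 14; y = λ·(30 - 14) - 29 ≡ 20. → (14, 20)
3A: (14, 20) + (30, 29). λ = (29 - 20)/(30 - 14) ≡ 9/16 mod 71. 16⁻¹ ≡ 40 (mod 71), so λ ≡ 5.
  x = λ² - 14 - 30 = 25 - 44 ≡ 52; y = λ·(14 - 52) - 20 ≡ 3. → (52, 3)
4A: (52, 3) + (30, 29). λ = (29 - 3)/(30 - 52) ≡ 26/49 mod 71. 49⁻¹ ≡ 29 (mod 71), so λ ≡ 44.
  x = λ² - 52 - 30 = 1936 - 82 ≡ 8; y = λ·(52 - 8) - 3 ≡ 16. → (8, 16)
4A = (8, 16).
Next 3B:
Repeated addition: build up to 3B.
2B: tangent at (46, 54): λ = (3·46² + 7)/(2·54) ≡ 36/37. 37⁻¹ ≡ 48 (mod 71) since 37·48 = 1776 ≡ 1, so λ ≡ 36·48 ≡ 24.
  x = λ² - 46 - 46 = 576 - 92 ≡ 58; y = λ·(46 - 58) - 54 ≡ 13. → (58, 13)
3B: (58, 13) + (46, 54). λ = (54 - 13)/(46 - 58) ≡ 41/59 mod 71. 59⁻¹ ≡ 65 (mod 71) since 59·65 = 3835 ≡ 1, so λ ≡ 38.
  x = λ² - 58 - 46 = 1444 - 104 ≡ 62; y = λ·(58 - 62) - 13 ≡ 48. → (62, 48)
3B = (62, 48).
Finally 4A + 3B:
(8, 16) + (62, 48). λ = (48 - 16)/(62 - 8) ≡ 32/54 mod 71. 54⁻¹ ≡ 25 (mod 71), so λ ≡ 19.
  x = λ² - 8 - 62 = 361 - 70 ≡ 7; y = λ·(8 - 7) - 16 ≡ 3. → (7, 3)

(7, 3)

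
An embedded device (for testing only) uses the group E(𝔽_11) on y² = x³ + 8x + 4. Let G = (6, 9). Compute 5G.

Repeated addition: build up to 5G.
2G: tangent at (6, 9): λ = (3·6² + 8)/(2·9) ≡ 6/7. 7⁻¹ ≡ 8 (mod 11), so λ ≡ 6·8 ≡ 4.
  x = λ² - 6 - 6 = 16 - 12 ≡ 4; y = λ·(6 - 4) - 9 ≡ 10. → (4, 10)
3G: (4, 10) + (6, 9). λ = (9 - 10)/(6 - 4) ≡ 10/2 mod 11. 2⁻¹ ≡ 6 (mod 11) since 2·6 = 12 ≡ 1, so λ ≡ 5.
  x = λ² - 4 - 6 = 25 - 10 ≡ 4; y = λ·(4 - 4) - 10 ≡ 1. → (4, 1)
4G: (4, 1) + (6, 9). λ = (9 - 1)/(6 - 4) ≡ 8/2 mod 11. 2⁻¹ ≡ 6 (mod 11), so λ ≡ 4.
  x = λ² - 4 - 6 = 16 - 10 ≡ 6; y = λ·(4 - 6) - 1 ≡ 2. → (6, 2)
5G: (6, 2) + (6, 9): same x and y₁ ≡ -y₂, so the sum is the point at infinity.

O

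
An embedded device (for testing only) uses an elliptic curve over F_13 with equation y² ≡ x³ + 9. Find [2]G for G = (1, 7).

(7, 1)

tangent at (1, 7): λ = (3·1² + 0)/(2·7) ≡ 3/1. 1⁻¹ ≡ 1 (mod 13), so λ ≡ 3·1 ≡ 3.
  x = λ² - 1 - 1 = 9 - 2 ≡ 7; y = λ·(1 - 7) - 7 ≡ 1. → (7, 1)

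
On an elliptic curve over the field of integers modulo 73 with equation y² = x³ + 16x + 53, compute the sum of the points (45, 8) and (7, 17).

(57, 64)

(45, 8) + (7, 17). λ = (17 - 8)/(7 - 45) ≡ 9/35 mod 73. 35⁻¹ ≡ 48 (mod 73), so λ ≡ 67.
  x = λ² - 45 - 7 = 4489 - 52 ≡ 57; y = λ·(45 - 57) - 8 ≡ 64. → (57, 64)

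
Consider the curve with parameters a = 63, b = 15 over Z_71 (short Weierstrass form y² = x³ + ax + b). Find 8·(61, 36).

Write Q = (61, 36).
Repeated addition: build up to 8Q.
2Q: tangent at (61, 36): λ = (3·61² + 63)/(2·36) ≡ 8/1. 1⁻¹ ≡ 1 (mod 71), so λ ≡ 8·1 ≡ 8.
  x = λ² - 61 - 61 = 64 - 122 ≡ 13; y = λ·(61 - 13) - 36 ≡ 64. → (13, 64)
3Q: (13, 64) + (61, 36). λ = (36 - 64)/(61 - 13) ≡ 43/48 mod 71. 48⁻¹ ≡ 37 (mod 71) since 48·37 = 1776 ≡ 1, so λ ≡ 29.
  x = λ² - 13 - 61 = 841 - 74 ≡ 57; y = λ·(13 - 57) - 64 ≡ 9. → (57, 9)
4Q: (57, 9) + (61, 36). λ = (36 - 9)/(61 - 57) ≡ 27/4 mod 71. 4⁻¹ ≡ 18 (mod 71) since 4·18 = 72 ≡ 1, so λ ≡ 60.
  x = λ² - 57 - 61 = 3600 - 118 ≡ 3; y = λ·(57 - 3) - 9 ≡ 36. → (3, 36)
5Q: (3, 36) + (61, 36). λ = (36 - 36)/(61 - 3) ≡ 0/58 mod 71. 58⁻¹ ≡ 60 (mod 71), so λ ≡ 0.
  x = λ² - 3 - 61 = 0 - 64 ≡ 7; y = λ·(3 - 7) - 36 ≡ 35. → (7, 35)
6Q: (7, 35) + (61, 36). λ = (36 - 35)/(61 - 7) ≡ 1/54 mod 71. 54⁻¹ ≡ 25 (mod 71) since 54·25 = 1350 ≡ 1, so λ ≡ 25.
  x = λ² - 7 - 61 = 625 - 68 ≡ 60; y = λ·(7 - 60) - 35 ≡ 60. → (60, 60)
7Q: (60, 60) + (61, 36). λ = (36 - 60)/(61 - 60) ≡ 47/1 mod 71. 1⁻¹ ≡ 1 (mod 71) since 1·1 = 1 ≡ 1, so λ ≡ 47.
  x = λ² - 60 - 61 = 2209 - 121 ≡ 29; y = λ·(60 - 29) - 60 ≡ 48. → (29, 48)
8Q: (29, 48) + (61, 36). λ = (36 - 48)/(61 - 29) ≡ 59/32 mod 71. 32⁻¹ ≡ 20 (mod 71), so λ ≡ 44.
  x = λ² - 29 - 61 = 1936 - 90 ≡ 0; y = λ·(29 - 0) - 48 ≡ 21. → (0, 21)

(0, 21)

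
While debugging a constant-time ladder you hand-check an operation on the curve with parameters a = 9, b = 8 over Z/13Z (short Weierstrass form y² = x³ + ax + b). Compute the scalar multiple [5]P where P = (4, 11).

Double-and-add on 5 = (101)₂. Start with P = (4, 11) for the leading 1-bit.
double: tangent at (4, 11): λ = (3·4² + 9)/(2·11) ≡ 5/9. 9⁻¹ ≡ 3 (mod 13), so λ ≡ 5·3 ≡ 2.
  x = λ² - 4 - 4 = 4 - 8 ≡ 9; y = λ·(4 - 9) - 11 ≡ 5. → (9, 5)
double: tangent at (9, 5): λ = (3·9² + 9)/(2·5) ≡ 5/10. 10⁻¹ ≡ 4 (mod 13) since 10·4 = 40 ≡ 1, so λ ≡ 5·4 ≡ 7.
  x = λ² - 9 - 9 = 49 - 18 ≡ 5; y = λ·(9 - 5) - 5 ≡ 10. → (5, 10)
add P: (5, 10) + (4, 11). λ = (11 - 10)/(4 - 5) ≡ 1/12 mod 13. 12⁻¹ ≡ 12 (mod 13), so λ ≡ 12.
  x = λ² - 5 - 4 = 144 - 9 ≡ 5; y = λ·(5 - 5) - 10 ≡ 3. → (5, 3)

(5, 3)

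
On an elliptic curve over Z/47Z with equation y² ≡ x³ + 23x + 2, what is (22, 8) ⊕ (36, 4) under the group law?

(22, 8) + (36, 4). λ = (4 - 8)/(36 - 22) ≡ 43/14 mod 47. 14⁻¹ ≡ 37 (mod 47), so λ ≡ 40.
  x = λ² - 22 - 36 = 1600 - 58 ≡ 38; y = λ·(22 - 38) - 8 ≡ 10. → (38, 10)

(38, 10)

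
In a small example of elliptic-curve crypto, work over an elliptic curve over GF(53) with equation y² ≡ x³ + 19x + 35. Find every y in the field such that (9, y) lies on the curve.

x³ + 19x + 35 = 935 ≡ 34 (mod 53).
34 is a non-residue mod 53; no y exists.

none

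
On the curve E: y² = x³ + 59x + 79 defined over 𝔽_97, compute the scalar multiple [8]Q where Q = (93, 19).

Repeated addition: build up to 8Q.
2Q: tangent at (93, 19): λ = (3·93² + 59)/(2·19) ≡ 10/38. 38⁻¹ ≡ 23 (mod 97), so λ ≡ 10·23 ≡ 36.
  x = λ² - 93 - 93 = 1296 - 186 ≡ 43; y = λ·(93 - 43) - 19 ≡ 35. → (43, 35)
3Q: (43, 35) + (93, 19). λ = (19 - 35)/(93 - 43) ≡ 81/50 mod 97. 50⁻¹ ≡ 33 (mod 97) since 50·33 = 1650 ≡ 1, so λ ≡ 54.
  x = λ² - 43 - 93 = 2916 - 136 ≡ 64; y = λ·(43 - 64) - 35 ≡ 92. → (64, 92)
4Q: (64, 92) + (93, 19). λ = (19 - 92)/(93 - 64) ≡ 24/29 mod 97. 29⁻¹ ≡ 87 (mod 97), so λ ≡ 51.
  x = λ² - 64 - 93 = 2601 - 157 ≡ 19; y = λ·(64 - 19) - 92 ≡ 69. → (19, 69)
5Q: (19, 69) + (93, 19). λ = (19 - 69)/(93 - 19) ≡ 47/74 mod 97. 74⁻¹ ≡ 59 (mod 97), so λ ≡ 57.
  x = λ² - 19 - 93 = 3249 - 112 ≡ 33; y = λ·(19 - 33) - 69 ≡ 6. → (33, 6)
6Q: (33, 6) + (93, 19). λ = (19 - 6)/(93 - 33) ≡ 13/60 mod 97. 60⁻¹ ≡ 76 (mod 97), so λ ≡ 18.
  x = λ² - 33 - 93 = 324 - 126 ≡ 4; y = λ·(33 - 4) - 6 ≡ 31. → (4, 31)
7Q: (4, 31) + (93, 19). λ = (19 - 31)/(93 - 4) ≡ 85/89 mod 97. 89⁻¹ ≡ 12 (mod 97) since 89·12 = 1068 ≡ 1, so λ ≡ 50.
  x = λ² - 4 - 93 = 2500 - 97 ≡ 75; y = λ·(4 - 75) - 31 ≡ 8. → (75, 8)
8Q: (75, 8) + (93, 19). λ = (19 - 8)/(93 - 75) ≡ 11/18 mod 97. 18⁻¹ ≡ 27 (mod 97), so λ ≡ 6.
  x = λ² - 75 - 93 = 36 - 168 ≡ 62; y = λ·(75 - 62) - 8 ≡ 70. → (62, 70)

(62, 70)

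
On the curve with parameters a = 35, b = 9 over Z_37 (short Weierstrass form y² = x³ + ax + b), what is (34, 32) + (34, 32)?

(3, 20)

tangent at (34, 32): λ = (3·34² + 35)/(2·32) ≡ 25/27. 27⁻¹ ≡ 11 (mod 37) since 27·11 = 297 ≡ 1, so λ ≡ 25·11 ≡ 16.
  x = λ² - 34 - 34 = 256 - 68 ≡ 3; y = λ·(34 - 3) - 32 ≡ 20. → (3, 20)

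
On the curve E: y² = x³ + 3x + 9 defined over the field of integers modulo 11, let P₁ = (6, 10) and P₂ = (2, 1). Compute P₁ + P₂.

(6, 1)

(6, 10) + (2, 1). λ = (1 - 10)/(2 - 6) ≡ 2/7 mod 11. 7⁻¹ ≡ 8 (mod 11), so λ ≡ 5.
  x = λ² - 6 - 2 = 25 - 8 ≡ 6; y = λ·(6 - 6) - 10 ≡ 1. → (6, 1)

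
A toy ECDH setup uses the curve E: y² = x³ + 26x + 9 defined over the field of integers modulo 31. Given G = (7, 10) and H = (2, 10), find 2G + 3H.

First 2G:
Repeated addition: build up to 2G.
2G: tangent at (7, 10): λ = (3·7² + 26)/(2·10) ≡ 18/20. 20⁻¹ ≡ 14 (mod 31) since 20·14 = 280 ≡ 1, so λ ≡ 18·14 ≡ 4.
  x = λ² - 7 - 7 = 16 - 14 ≡ 2; y = λ·(7 - 2) - 10 ≡ 10. → (2, 10)
2G = (2, 10).
Next 3H:
Repeated addition: build up to 3H.
2H: tangent at (2, 10): λ = (3·2² + 26)/(2·10) ≡ 7/20. 20⁻¹ ≡ 14 (mod 31), so λ ≡ 7·14 ≡ 5.
  x = λ² - 2 - 2 = 25 - 4 ≡ 21; y = λ·(2 - 21) - 10 ≡ 19. → (21, 19)
3H: (21, 19) + (2, 10). λ = (10 - 19)/(2 - 21) ≡ 22/12 mod 31. 12⁻¹ ≡ 13 (mod 31), so λ ≡ 7.
  x = λ² - 21 - 2 = 49 - 23 ≡ 26; y = λ·(21 - 26) - 19 ≡ 8. → (26, 8)
3H = (26, 8).
Finally 2G + 3H:
(2, 10) + (26, 8). λ = (8 - 10)/(26 - 2) ≡ 29/24 mod 31. 24⁻¹ ≡ 22 (mod 31) since 24·22 = 528 ≡ 1, so λ ≡ 18.
  x = λ² - 2 - 26 = 324 - 28 ≡ 17; y = λ·(2 - 17) - 10 ≡ 30. → (17, 30)

(17, 30)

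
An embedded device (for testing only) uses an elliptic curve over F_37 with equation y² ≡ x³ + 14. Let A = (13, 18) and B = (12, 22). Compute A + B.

(13, 18) + (12, 22). λ = (22 - 18)/(12 - 13) ≡ 4/36 mod 37. 36⁻¹ ≡ 36 (mod 37) since 36·36 = 1296 ≡ 1, so λ ≡ 33.
  x = λ² - 13 - 12 = 1089 - 25 ≡ 28; y = λ·(13 - 28) - 18 ≡ 5. → (28, 5)

(28, 5)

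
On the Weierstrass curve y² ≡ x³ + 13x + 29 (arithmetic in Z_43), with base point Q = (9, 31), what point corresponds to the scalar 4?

Repeated addition: build up to 4Q.
2Q: tangent at (9, 31): λ = (3·9² + 13)/(2·31) ≡ 41/19. 19⁻¹ ≡ 34 (mod 43), so λ ≡ 41·34 ≡ 18.
  x = λ² - 9 - 9 = 324 - 18 ≡ 5; y = λ·(9 - 5) - 31 ≡ 41. → (5, 41)
3Q: (5, 41) + (9, 31). λ = (31 - 41)/(9 - 5) ≡ 33/4 mod 43. 4⁻¹ ≡ 11 (mod 43), so λ ≡ 19.
  x = λ² - 5 - 9 = 361 - 14 ≡ 3; y = λ·(5 - 3) - 41 ≡ 40. → (3, 40)
4Q: (3, 40) + (9, 31). λ = (31 - 40)/(9 - 3) ≡ 34/6 mod 43. 6⁻¹ ≡ 36 (mod 43) since 6·36 = 216 ≡ 1, so λ ≡ 20.
  x = λ² - 3 - 9 = 400 - 12 ≡ 1; y = λ·(3 - 1) - 40 ≡ 0. → (1, 0)

(1, 0)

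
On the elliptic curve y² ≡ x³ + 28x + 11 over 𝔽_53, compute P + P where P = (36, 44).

(40, 43)

tangent at (36, 44): λ = (3·36² + 28)/(2·44) ≡ 47/35. 35⁻¹ ≡ 50 (mod 53), so λ ≡ 47·50 ≡ 18.
  x = λ² - 36 - 36 = 324 - 72 ≡ 40; y = λ·(36 - 40) - 44 ≡ 43. → (40, 43)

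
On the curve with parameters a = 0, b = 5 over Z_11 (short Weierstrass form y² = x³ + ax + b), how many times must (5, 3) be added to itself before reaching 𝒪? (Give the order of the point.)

12

2P: tangent at (5, 3): λ = (3·5² + 0)/(2·3) ≡ 9/6. 6⁻¹ ≡ 2 (mod 11), so λ ≡ 9·2 ≡ 7.
  x = λ² - 5 - 5 = 49 - 10 ≡ 6; y = λ·(5 - 6) - 3 ≡ 1. → (6, 1)
3P: (6, 1) + (5, 3). λ = (3 - 1)/(5 - 6) ≡ 2/10 mod 11. 10⁻¹ ≡ 10 (mod 11) since 10·10 = 100 ≡ 1, so λ ≡ 9.
  x = λ² - 6 - 5 = 81 - 11 ≡ 4; y = λ·(6 - 4) - 1 ≡ 6. → (4, 6)
4P: (4, 6) + (5, 3). λ = (3 - 6)/(5 - 4) ≡ 8/1 mod 11. 1⁻¹ ≡ 1 (mod 11) since 1·1 = 1 ≡ 1, so λ ≡ 8.
  x = λ² - 4 - 5 = 64 - 9 ≡ 0; y = λ·(4 - 0) - 6 ≡ 4. → (0, 4)
5P: (0, 4) + (5, 3). λ = (3 - 4)/(5 - 0) ≡ 10/5 mod 11. 5⁻¹ ≡ 9 (mod 11) since 5·9 = 45 ≡ 1, so λ ≡ 2.
  x = λ² - 0 - 5 = 4 - 5 ≡ 10; y = λ·(0 - 10) - 4 ≡ 9. → (10, 9)
6P: (10, 9) + (5, 3). λ = (3 - 9)/(5 - 10) ≡ 5/6 mod 11. 6⁻¹ ≡ 2 (mod 11) since 6·2 = 12 ≡ 1, so λ ≡ 10.
  x = λ² - 10 - 5 = 100 - 15 ≡ 8; y = λ·(10 - 8) - 9 ≡ 0. → (8, 0)
7P: (8, 0) + (5, 3). λ = (3 - 0)/(5 - 8) ≡ 3/8 mod 11. 8⁻¹ ≡ 7 (mod 11) since 8·7 = 56 ≡ 1, so λ ≡ 10.
  x = λ² - 8 - 5 = 100 - 13 ≡ 10; y = λ·(8 - 10) - 0 ≡ 2. → (10, 2)
8P: (10, 2) + (5, 3). λ = (3 - 2)/(5 - 10) ≡ 1/6 mod 11. 6⁻¹ ≡ 2 (mod 11) since 6·2 = 12 ≡ 1, so λ ≡ 2.
  x = λ² - 10 - 5 = 4 - 15 ≡ 0; y = λ·(10 - 0) - 2 ≡ 7. → (0, 7)
9P: (0, 7) + (5, 3). λ = (3 - 7)/(5 - 0) ≡ 7/5 mod 11. 5⁻¹ ≡ 9 (mod 11) since 5·9 = 45 ≡ 1, so λ ≡ 8.
  x = λ² - 0 - 5 = 64 - 5 ≡ 4; y = λ·(0 - 4) - 7 ≡ 5. → (4, 5)
10P: (4, 5) + (5, 3). λ = (3 - 5)/(5 - 4) ≡ 9/1 mod 11. 1⁻¹ ≡ 1 (mod 11) since 1·1 = 1 ≡ 1, so λ ≡ 9.
  x = λ² - 4 - 5 = 81 - 9 ≡ 6; y = λ·(4 - 6) - 5 ≡ 10. → (6, 10)
11P: (6, 10) + (5, 3). λ = (3 - 10)/(5 - 6) ≡ 4/10 mod 11. 10⁻¹ ≡ 10 (mod 11), so λ ≡ 7.
  x = λ² - 6 - 5 = 49 - 11 ≡ 5; y = λ·(6 - 5) - 10 ≡ 8. → (5, 8)
12P: (5, 8) + (5, 3): same x and y₁ ≡ -y₂, so the sum is 𝒪.
12P = 𝒪, so the order is 12.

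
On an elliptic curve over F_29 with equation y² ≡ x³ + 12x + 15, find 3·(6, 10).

Write P = (6, 10).
Repeated addition: build up to 3P.
2P: tangent at (6, 10): λ = (3·6² + 12)/(2·10) ≡ 4/20. 20⁻¹ ≡ 16 (mod 29), so λ ≡ 4·16 ≡ 6.
  x = λ² - 6 - 6 = 36 - 12 ≡ 24; y = λ·(6 - 24) - 10 ≡ 27. → (24, 27)
3P: (24, 27) + (6, 10). λ = (10 - 27)/(6 - 24) ≡ 12/11 mod 29. 11⁻¹ ≡ 8 (mod 29), so λ ≡ 9.
  x = λ² - 24 - 6 = 81 - 30 ≡ 22; y = λ·(24 - 22) - 27 ≡ 20. → (22, 20)

(22, 20)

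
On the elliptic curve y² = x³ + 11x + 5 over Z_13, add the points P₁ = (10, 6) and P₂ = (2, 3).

(10, 6) + (2, 3). λ = (3 - 6)/(2 - 10) ≡ 10/5 mod 13. 5⁻¹ ≡ 8 (mod 13), so λ ≡ 2.
  x = λ² - 10 - 2 = 4 - 12 ≡ 5; y = λ·(10 - 5) - 6 ≡ 4. → (5, 4)

(5, 4)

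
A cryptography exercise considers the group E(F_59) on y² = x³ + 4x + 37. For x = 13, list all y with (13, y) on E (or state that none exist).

none

x³ + 4x + 37 = 2286 ≡ 44 (mod 59).
44 is a non-residue mod 59; no y exists.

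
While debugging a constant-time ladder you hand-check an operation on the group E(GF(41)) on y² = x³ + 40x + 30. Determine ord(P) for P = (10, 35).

2P: tangent at (10, 35): λ = (3·10² + 40)/(2·35) ≡ 12/29. 29⁻¹ ≡ 17 (mod 41), so λ ≡ 12·17 ≡ 40.
  x = λ² - 10 - 10 = 1600 - 20 ≡ 22; y = λ·(10 - 22) - 35 ≡ 18. → (22, 18)
3P: (22, 18) + (10, 35). λ = (35 - 18)/(10 - 22) ≡ 17/29 mod 41. 29⁻¹ ≡ 17 (mod 41) since 29·17 = 493 ≡ 1, so λ ≡ 2.
  x = λ² - 22 - 10 = 4 - 32 ≡ 13; y = λ·(22 - 13) - 18 ≡ 0. → (13, 0)
4P: (13, 0) + (10, 35). λ = (35 - 0)/(10 - 13) ≡ 35/38 mod 41. 38⁻¹ ≡ 27 (mod 41), so λ ≡ 2.
  x = λ² - 13 - 10 = 4 - 23 ≡ 22; y = λ·(13 - 22) - 0 ≡ 23. → (22, 23)
5P: (22, 23) + (10, 35). λ = (35 - 23)/(10 - 22) ≡ 12/29 mod 41. 29⁻¹ ≡ 17 (mod 41), so λ ≡ 40.
  x = λ² - 22 - 10 = 1600 - 32 ≡ 10; y = λ·(22 - 10) - 23 ≡ 6. → (10, 6)
6P: (10, 6) + (10, 35): same x and y₁ ≡ -y₂, so the sum is ∞.
6P = ∞, so the order is 6.

6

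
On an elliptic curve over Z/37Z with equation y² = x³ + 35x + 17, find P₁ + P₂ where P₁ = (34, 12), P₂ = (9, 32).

(5, 24)

(34, 12) + (9, 32). λ = (32 - 12)/(9 - 34) ≡ 20/12 mod 37. 12⁻¹ ≡ 34 (mod 37), so λ ≡ 14.
  x = λ² - 34 - 9 = 196 - 43 ≡ 5; y = λ·(34 - 5) - 12 ≡ 24. → (5, 24)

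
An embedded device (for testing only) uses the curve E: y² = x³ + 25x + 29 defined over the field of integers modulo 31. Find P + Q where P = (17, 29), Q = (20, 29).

(17, 29) + (20, 29). λ = (29 - 29)/(20 - 17) ≡ 0/3 mod 31. 3⁻¹ ≡ 21 (mod 31), so λ ≡ 0.
  x = λ² - 17 - 20 = 0 - 37 ≡ 25; y = λ·(17 - 25) - 29 ≡ 2. → (25, 2)

(25, 2)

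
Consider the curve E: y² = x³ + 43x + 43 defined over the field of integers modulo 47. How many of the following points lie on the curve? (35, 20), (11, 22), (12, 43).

1

(35, 20): 20² ≡ 24, rhs ≡ 8 → off.
(11, 22): 22² ≡ 14, rhs ≡ 14 → on.
(12, 43): 43² ≡ 16, rhs ≡ 31 → off.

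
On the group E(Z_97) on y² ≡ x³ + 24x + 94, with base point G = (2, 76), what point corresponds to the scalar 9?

(1, 33)

Repeated addition: build up to 9G.
2G: tangent at (2, 76): λ = (3·2² + 24)/(2·76) ≡ 36/55. 55⁻¹ ≡ 30 (mod 97), so λ ≡ 36·30 ≡ 13.
  x = λ² - 2 - 2 = 169 - 4 ≡ 68; y = λ·(2 - 68) - 76 ≡ 36. → (68, 36)
3G: (68, 36) + (2, 76). λ = (76 - 36)/(2 - 68) ≡ 40/31 mod 97. 31⁻¹ ≡ 72 (mod 97) since 31·72 = 2232 ≡ 1, so λ ≡ 67.
  x = λ² - 68 - 2 = 4489 - 70 ≡ 54; y = λ·(68 - 54) - 36 ≡ 29. → (54, 29)
4G: (54, 29) + (2, 76). λ = (76 - 29)/(2 - 54) ≡ 47/45 mod 97. 45⁻¹ ≡ 69 (mod 97), so λ ≡ 42.
  x = λ² - 54 - 2 = 1764 - 56 ≡ 59; y = λ·(54 - 59) - 29 ≡ 52. → (59, 52)
5G: (59, 52) + (2, 76). λ = (76 - 52)/(2 - 59) ≡ 24/40 mod 97. 40⁻¹ ≡ 17 (mod 97), so λ ≡ 20.
  x = λ² - 59 - 2 = 400 - 61 ≡ 48; y = λ·(59 - 48) - 52 ≡ 71. → (48, 71)
6G: (48, 71) + (2, 76). λ = (76 - 71)/(2 - 48) ≡ 5/51 mod 97. 51⁻¹ ≡ 78 (mod 97), so λ ≡ 2.
  x = λ² - 48 - 2 = 4 - 50 ≡ 51; y = λ·(48 - 51) - 71 ≡ 20. → (51, 20)
7G: (51, 20) + (2, 76). λ = (76 - 20)/(2 - 51) ≡ 56/48 mod 97. 48⁻¹ ≡ 95 (mod 97), so λ ≡ 82.
  x = λ² - 51 - 2 = 6724 - 53 ≡ 75; y = λ·(51 - 75) - 20 ≡ 49. → (75, 49)
8G: (75, 49) + (2, 76). λ = (76 - 49)/(2 - 75) ≡ 27/24 mod 97. 24⁻¹ ≡ 93 (mod 97) since 24·93 = 2232 ≡ 1, so λ ≡ 86.
  x = λ² - 75 - 2 = 7396 - 77 ≡ 44; y = λ·(75 - 44) - 49 ≡ 95. → (44, 95)
9G: (44, 95) + (2, 76). λ = (76 - 95)/(2 - 44) ≡ 78/55 mod 97. 55⁻¹ ≡ 30 (mod 97), so λ ≡ 12.
  x = λ² - 44 - 2 = 144 - 46 ≡ 1; y = λ·(44 - 1) - 95 ≡ 33. → (1, 33)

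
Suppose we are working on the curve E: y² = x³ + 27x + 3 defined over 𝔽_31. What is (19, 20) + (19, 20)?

(21, 2)

tangent at (19, 20): λ = (3·19² + 27)/(2·20) ≡ 25/9. 9⁻¹ ≡ 7 (mod 31), so λ ≡ 25·7 ≡ 20.
  x = λ² - 19 - 19 = 400 - 38 ≡ 21; y = λ·(19 - 21) - 20 ≡ 2. → (21, 2)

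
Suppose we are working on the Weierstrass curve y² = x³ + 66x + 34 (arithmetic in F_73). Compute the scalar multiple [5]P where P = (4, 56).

(4, 17)

Repeated addition: build up to 5P.
2P: tangent at (4, 56): λ = (3·4² + 66)/(2·56) ≡ 41/39. 39⁻¹ ≡ 15 (mod 73), so λ ≡ 41·15 ≡ 31.
  x = λ² - 4 - 4 = 961 - 8 ≡ 4; y = λ·(4 - 4) - 56 ≡ 17. → (4, 17)
3P: (4, 17) + (4, 56): same x and y₁ ≡ -y₂, so the sum is O.
4P: O + (4, 56) = (4, 56) (identity).
5P: tangent at (4, 56): λ = (3·4² + 66)/(2·56) ≡ 41/39. 39⁻¹ ≡ 15 (mod 73) since 39·15 = 585 ≡ 1, so λ ≡ 41·15 ≡ 31.
  x = λ² - 4 - 4 = 961 - 8 ≡ 4; y = λ·(4 - 4) - 56 ≡ 17. → (4, 17)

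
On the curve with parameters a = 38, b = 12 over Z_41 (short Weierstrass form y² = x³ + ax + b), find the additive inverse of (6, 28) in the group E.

-(6, 28) = (6, -28 mod 41) = (6, 13).

(6, 13)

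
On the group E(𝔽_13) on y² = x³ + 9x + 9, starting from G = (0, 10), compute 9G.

(12, 8)

Double-and-add on 9 = (1001)₂. Start with G = (0, 10) for the leading 1-bit.
double: tangent at (0, 10): λ = (3·0² + 9)/(2·10) ≡ 9/7. 7⁻¹ ≡ 2 (mod 13), so λ ≡ 9·2 ≡ 5.
  x = λ² - 0 - 0 = 25 - 0 ≡ 12; y = λ·(0 - 12) - 10 ≡ 8. → (12, 8)
double: tangent at (12, 8): λ = (3·12² + 9)/(2·8) ≡ 12/3. 3⁻¹ ≡ 9 (mod 13), so λ ≡ 12·9 ≡ 4.
  x = λ² - 12 - 12 = 16 - 24 ≡ 5; y = λ·(12 - 5) - 8 ≡ 7. → (5, 7)
double: tangent at (5, 7): λ = (3·5² + 9)/(2·7) ≡ 6/1. 1⁻¹ ≡ 1 (mod 13), so λ ≡ 6·1 ≡ 6.
  x = λ² - 5 - 5 = 36 - 10 ≡ 0; y = λ·(5 - 0) - 7 ≡ 10. → (0, 10)
add G: tangent at (0, 10): λ = (3·0² + 9)/(2·10) ≡ 9/7. 7⁻¹ ≡ 2 (mod 13), so λ ≡ 9·2 ≡ 5.
  x = λ² - 0 - 0 = 25 - 0 ≡ 12; y = λ·(0 - 12) - 10 ≡ 8. → (12, 8)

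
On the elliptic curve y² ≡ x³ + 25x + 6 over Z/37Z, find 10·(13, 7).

Write G = (13, 7).
Repeated addition: build up to 10G.
2G: tangent at (13, 7): λ = (3·13² + 25)/(2·7) ≡ 14/14. 14⁻¹ ≡ 8 (mod 37), so λ ≡ 14·8 ≡ 1.
  x = λ² - 13 - 13 = 1 - 26 ≡ 12; y = λ·(13 - 12) - 7 ≡ 31. → (12, 31)
3G: (12, 31) + (13, 7). λ = (7 - 31)/(13 - 12) ≡ 13/1 mod 37. 1⁻¹ ≡ 1 (mod 37) since 1·1 = 1 ≡ 1, so λ ≡ 13.
  x = λ² - 12 - 13 = 169 - 25 ≡ 33; y = λ·(12 - 33) - 31 ≡ 29. → (33, 29)
4G: (33, 29) + (13, 7). λ = (7 - 29)/(13 - 33) ≡ 15/17 mod 37. 17⁻¹ ≡ 24 (mod 37) since 17·24 = 408 ≡ 1, so λ ≡ 27.
  x = λ² - 33 - 13 = 729 - 46 ≡ 17; y = λ·(33 - 17) - 29 ≡ 33. → (17, 33)
5G: (17, 33) + (13, 7). λ = (7 - 33)/(13 - 17) ≡ 11/33 mod 37. 33⁻¹ ≡ 9 (mod 37), so λ ≡ 25.
  x = λ² - 17 - 13 = 625 - 30 ≡ 3; y = λ·(17 - 3) - 33 ≡ 21. → (3, 21)
6G: (3, 21) + (13, 7). λ = (7 - 21)/(13 - 3) ≡ 23/10 mod 37. 10⁻¹ ≡ 26 (mod 37), so λ ≡ 6.
  x = λ² - 3 - 13 = 36 - 16 ≡ 20; y = λ·(3 - 20) - 21 ≡ 25. → (20, 25)
7G: (20, 25) + (13, 7). λ = (7 - 25)/(13 - 20) ≡ 19/30 mod 37. 30⁻¹ ≡ 21 (mod 37), so λ ≡ 29.
  x = λ² - 20 - 13 = 841 - 33 ≡ 31; y = λ·(20 - 31) - 25 ≡ 26. → (31, 26)
8G: (31, 26) + (13, 7). λ = (7 - 26)/(13 - 31) ≡ 18/19 mod 37. 19⁻¹ ≡ 2 (mod 37), so λ ≡ 36.
  x = λ² - 31 - 13 = 1296 - 44 ≡ 31; y = λ·(31 - 31) - 26 ≡ 11. → (31, 11)
9G: (31, 11) + (13, 7). λ = (7 - 11)/(13 - 31) ≡ 33/19 mod 37. 19⁻¹ ≡ 2 (mod 37) since 19·2 = 38 ≡ 1, so λ ≡ 29.
  x = λ² - 31 - 13 = 841 - 44 ≡ 20; y = λ·(31 - 20) - 11 ≡ 12. → (20, 12)
10G: (20, 12) + (13, 7). λ = (7 - 12)/(13 - 20) ≡ 32/30 mod 37. 30⁻¹ ≡ 21 (mod 37) since 30·21 = 630 ≡ 1, so λ ≡ 6.
  x = λ² - 20 - 13 = 36 - 33 ≡ 3; y = λ·(20 - 3) - 12 ≡ 16. → (3, 16)

(3, 16)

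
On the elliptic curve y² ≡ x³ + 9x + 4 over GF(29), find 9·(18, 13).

Write P = (18, 13).
Repeated addition: build up to 9P.
2P: tangent at (18, 13): λ = (3·18² + 9)/(2·13) ≡ 24/26. 26⁻¹ ≡ 19 (mod 29), so λ ≡ 24·19 ≡ 21.
  x = λ² - 18 - 18 = 441 - 36 ≡ 28; y = λ·(18 - 28) - 13 ≡ 9. → (28, 9)
3P: (28, 9) + (18, 13). λ = (13 - 9)/(18 - 28) ≡ 4/19 mod 29. 19⁻¹ ≡ 26 (mod 29) since 19·26 = 494 ≡ 1, so λ ≡ 17.
  x = λ² - 28 - 18 = 289 - 46 ≡ 11; y = λ·(28 - 11) - 9 ≡ 19. → (11, 19)
4P: (11, 19) + (18, 13). λ = (13 - 19)/(18 - 11) ≡ 23/7 mod 29. 7⁻¹ ≡ 25 (mod 29), so λ ≡ 24.
  x = λ² - 11 - 18 = 576 - 29 ≡ 25; y = λ·(11 - 25) - 19 ≡ 22. → (25, 22)
5P: (25, 22) + (18, 13). λ = (13 - 22)/(18 - 25) ≡ 20/22 mod 29. 22⁻¹ ≡ 4 (mod 29), so λ ≡ 22.
  x = λ² - 25 - 18 = 484 - 43 ≡ 6; y = λ·(25 - 6) - 22 ≡ 19. → (6, 19)
6P: (6, 19) + (18, 13). λ = (13 - 19)/(18 - 6) ≡ 23/12 mod 29. 12⁻¹ ≡ 17 (mod 29) since 12·17 = 204 ≡ 1, so λ ≡ 14.
  x = λ² - 6 - 18 = 196 - 24 ≡ 27; y = λ·(6 - 27) - 19 ≡ 6. → (27, 6)
7P: (27, 6) + (18, 13). λ = (13 - 6)/(18 - 27) ≡ 7/20 mod 29. 20⁻¹ ≡ 16 (mod 29), so λ ≡ 25.
  x = λ² - 27 - 18 = 625 - 45 ≡ 0; y = λ·(27 - 0) - 6 ≡ 2. → (0, 2)
8P: (0, 2) + (18, 13). λ = (13 - 2)/(18 - 0) ≡ 11/18 mod 29. 18⁻¹ ≡ 21 (mod 29) since 18·21 = 378 ≡ 1, so λ ≡ 28.
  x = λ² - 0 - 18 = 784 - 18 ≡ 12; y = λ·(0 - 12) - 2 ≡ 10. → (12, 10)
9P: (12, 10) + (18, 13). λ = (13 - 10)/(18 - 12) ≡ 3/6 mod 29. 6⁻¹ ≡ 5 (mod 29), so λ ≡ 15.
  x = λ² - 12 - 18 = 225 - 30 ≡ 21; y = λ·(12 - 21) - 10 ≡ 0. → (21, 0)

(21, 0)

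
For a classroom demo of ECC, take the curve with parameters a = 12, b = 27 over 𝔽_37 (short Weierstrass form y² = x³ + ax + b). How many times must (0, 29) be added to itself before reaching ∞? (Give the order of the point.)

2P: tangent at (0, 29): λ = (3·0² + 12)/(2·29) ≡ 12/21. 21⁻¹ ≡ 30 (mod 37), so λ ≡ 12·30 ≡ 27.
  x = λ² - 0 - 0 = 729 - 0 ≡ 26; y = λ·(0 - 26) - 29 ≡ 9. → (26, 9)
3P: (26, 9) + (0, 29). λ = (29 - 9)/(0 - 26) ≡ 20/11 mod 37. 11⁻¹ ≡ 27 (mod 37) since 11·27 = 297 ≡ 1, so λ ≡ 22.
  x = λ² - 26 - 0 = 484 - 26 ≡ 14; y = λ·(26 - 14) - 9 ≡ 33. → (14, 33)
4P: (14, 33) + (0, 29). λ = (29 - 33)/(0 - 14) ≡ 33/23 mod 37. 23⁻¹ ≡ 29 (mod 37), so λ ≡ 32.
  x = λ² - 14 - 0 = 1024 - 14 ≡ 11; y = λ·(14 - 11) - 33 ≡ 26. → (11, 26)
5P: (11, 26) + (0, 29). λ = (29 - 26)/(0 - 11) ≡ 3/26 mod 37. 26⁻¹ ≡ 10 (mod 37) since 26·10 = 260 ≡ 1, so λ ≡ 30.
  x = λ² - 11 - 0 = 900 - 11 ≡ 1; y = λ·(11 - 1) - 26 ≡ 15. → (1, 15)
6P: (1, 15) + (0, 29). λ = (29 - 15)/(0 - 1) ≡ 14/36 mod 37. 36⁻¹ ≡ 36 (mod 37), so λ ≡ 23.
  x = λ² - 1 - 0 = 529 - 1 ≡ 10; y = λ·(1 - 10) - 15 ≡ 0. → (10, 0)
7P: (10, 0) + (0, 29). λ = (29 - 0)/(0 - 10) ≡ 29/27 mod 37. 27⁻¹ ≡ 11 (mod 37), so λ ≡ 23.
  x = λ² - 10 - 0 = 529 - 10 ≡ 1; y = λ·(10 - 1) - 0 ≡ 22. → (1, 22)
8P: (1, 22) + (0, 29). λ = (29 - 22)/(0 - 1) ≡ 7/36 mod 37. 36⁻¹ ≡ 36 (mod 37), so λ ≡ 30.
  x = λ² - 1 - 0 = 900 - 1 ≡ 11; y = λ·(1 - 11) - 22 ≡ 11. → (11, 11)
9P: (11, 11) + (0, 29). λ = (29 - 11)/(0 - 11) ≡ 18/26 mod 37. 26⁻¹ ≡ 10 (mod 37) since 26·10 = 260 ≡ 1, so λ ≡ 32.
  x = λ² - 11 - 0 = 1024 - 11 ≡ 14; y = λ·(11 - 14) - 11 ≡ 4. → (14, 4)
10P: (14, 4) + (0, 29). λ = (29 - 4)/(0 - 14) ≡ 25/23 mod 37. 23⁻¹ ≡ 29 (mod 37) since 23·29 = 667 ≡ 1, so λ ≡ 22.
  x = λ² - 14 - 0 = 484 - 14 ≡ 26; y = λ·(14 - 26) - 4 ≡ 28. → (26, 28)
11P: (26, 28) + (0, 29). λ = (29 - 28)/(0 - 26) ≡ 1/11 mod 37. 11⁻¹ ≡ 27 (mod 37), so λ ≡ 27.
  x = λ² - 26 - 0 = 729 - 26 ≡ 0; y = λ·(26 - 0) - 28 ≡ 8. → (0, 8)
12P: (0, 8) + (0, 29): same x and y₁ ≡ -y₂, so the sum is ∞.
12P = ∞, so the order is 12.

12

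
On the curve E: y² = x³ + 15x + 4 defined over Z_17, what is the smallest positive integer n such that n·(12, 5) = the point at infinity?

2P: tangent at (12, 5): λ = (3·12² + 15)/(2·5) ≡ 5/10. 10⁻¹ ≡ 12 (mod 17), so λ ≡ 5·12 ≡ 9.
  x = λ² - 12 - 12 = 81 - 24 ≡ 6; y = λ·(12 - 6) - 5 ≡ 15. → (6, 15)
3P: (6, 15) + (12, 5). λ = (5 - 15)/(12 - 6) ≡ 7/6 mod 17. 6⁻¹ ≡ 3 (mod 17), so λ ≡ 4.
  x = λ² - 6 - 12 = 16 - 18 ≡ 15; y = λ·(6 - 15) - 15 ≡ 0. → (15, 0)
4P: (15, 0) + (12, 5). λ = (5 - 0)/(12 - 15) ≡ 5/14 mod 17. 14⁻¹ ≡ 11 (mod 17), so λ ≡ 4.
  x = λ² - 15 - 12 = 16 - 27 ≡ 6; y = λ·(15 - 6) - 0 ≡ 2. → (6, 2)
5P: (6, 2) + (12, 5). λ = (5 - 2)/(12 - 6) ≡ 3/6 mod 17. 6⁻¹ ≡ 3 (mod 17), so λ ≡ 9.
  x = λ² - 6 - 12 = 81 - 18 ≡ 12; y = λ·(6 - 12) - 2 ≡ 12. → (12, 12)
6P: (12, 12) + (12, 5): same x and y₁ ≡ -y₂, so the sum is the point at infinity.
6P = the point at infinity, so the order is 6.

6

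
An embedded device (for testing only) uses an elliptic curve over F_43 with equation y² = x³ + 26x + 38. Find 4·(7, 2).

Write Q = (7, 2).
Repeated addition: build up to 4Q.
2Q: tangent at (7, 2): λ = (3·7² + 26)/(2·2) ≡ 1/4. 4⁻¹ ≡ 11 (mod 43), so λ ≡ 1·11 ≡ 11.
  x = λ² - 7 - 7 = 121 - 14 ≡ 21; y = λ·(7 - 21) - 2 ≡ 16. → (21, 16)
3Q: (21, 16) + (7, 2). λ = (2 - 16)/(7 - 21) ≡ 29/29 mod 43. 29⁻¹ ≡ 3 (mod 43) since 29·3 = 87 ≡ 1, so λ ≡ 1.
  x = λ² - 21 - 7 = 1 - 28 ≡ 16; y = λ·(21 - 16) - 16 ≡ 32. → (16, 32)
4Q: (16, 32) + (7, 2). λ = (2 - 32)/(7 - 16) ≡ 13/34 mod 43. 34⁻¹ ≡ 19 (mod 43), so λ ≡ 32.
  x = λ² - 16 - 7 = 1024 - 23 ≡ 12; y = λ·(16 - 12) - 32 ≡ 10. → (12, 10)

(12, 10)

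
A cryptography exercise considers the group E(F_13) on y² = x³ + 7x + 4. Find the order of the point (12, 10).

3

2P: tangent at (12, 10): λ = (3·12² + 7)/(2·10) ≡ 10/7. 7⁻¹ ≡ 2 (mod 13), so λ ≡ 10·2 ≡ 7.
  x = λ² - 12 - 12 = 49 - 24 ≡ 12; y = λ·(12 - 12) - 10 ≡ 3. → (12, 3)
3P: (12, 3) + (12, 10): same x and y₁ ≡ -y₂, so the sum is 𝒪.
3P = 𝒪, so the order is 3.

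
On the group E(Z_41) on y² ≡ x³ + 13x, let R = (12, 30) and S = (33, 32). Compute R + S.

(12, 30) + (33, 32). λ = (32 - 30)/(33 - 12) ≡ 2/21 mod 41. 21⁻¹ ≡ 2 (mod 41) since 21·2 = 42 ≡ 1, so λ ≡ 4.
  x = λ² - 12 - 33 = 16 - 45 ≡ 12; y = λ·(12 - 12) - 30 ≡ 11. → (12, 11)

(12, 11)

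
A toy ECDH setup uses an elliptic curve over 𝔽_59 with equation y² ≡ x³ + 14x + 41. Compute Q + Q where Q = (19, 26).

tangent at (19, 26): λ = (3·19² + 14)/(2·26) ≡ 35/52. 52⁻¹ ≡ 42 (mod 59) since 52·42 = 2184 ≡ 1, so λ ≡ 35·42 ≡ 54.
  x = λ² - 19 - 19 = 2916 - 38 ≡ 46; y = λ·(19 - 46) - 26 ≡ 50. → (46, 50)

(46, 50)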